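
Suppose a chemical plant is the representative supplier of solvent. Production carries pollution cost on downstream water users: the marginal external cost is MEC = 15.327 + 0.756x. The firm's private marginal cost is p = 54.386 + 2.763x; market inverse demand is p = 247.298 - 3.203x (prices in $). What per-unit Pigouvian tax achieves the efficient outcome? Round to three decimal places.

Social marginal cost = private MC + MEC = 69.713 + 3.519x.
Set SMC = demand: 69.713 + 3.519x = 247.298 - 3.203x → x* = 26.4185.
The Pigouvian tax equals MEC at x*: 15.327 + 0.756×26.4185 = 35.2994.

tax = $35.299 per unit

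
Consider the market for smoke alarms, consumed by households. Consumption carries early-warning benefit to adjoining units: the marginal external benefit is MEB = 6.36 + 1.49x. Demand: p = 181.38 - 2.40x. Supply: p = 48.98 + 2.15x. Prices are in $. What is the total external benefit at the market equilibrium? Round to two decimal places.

Market equilibrium (private): 48.98 + 2.15x = 181.38 - 2.40x → x_m = 29.0989.
Total external benefit = ∫₀^{x_m} (6.36 + 1.49x) dx = 6.36×29.0989 + ½×1.49×29.0989² = 815.8948.

$815.89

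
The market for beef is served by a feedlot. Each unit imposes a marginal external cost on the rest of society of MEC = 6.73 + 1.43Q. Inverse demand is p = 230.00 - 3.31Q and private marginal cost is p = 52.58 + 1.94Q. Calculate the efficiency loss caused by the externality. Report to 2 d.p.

Market equilibrium (private): 52.58 + 1.94Q = 230.00 - 3.31Q → Q_m = 33.7943.
Social marginal cost = private MC + MEC = 59.31 + 3.37Q.
Set SMC = demand: 59.31 + 3.37Q = 230.00 - 3.31Q → Q* = 25.5524.
The loss is the area between SMC and demand from Q* to Q_m; with linear curves that's a triangle of height MEC(Q_m).
DWL = ½ × 8.2419 × 55.0558 = 226.8822.

DWL = 226.88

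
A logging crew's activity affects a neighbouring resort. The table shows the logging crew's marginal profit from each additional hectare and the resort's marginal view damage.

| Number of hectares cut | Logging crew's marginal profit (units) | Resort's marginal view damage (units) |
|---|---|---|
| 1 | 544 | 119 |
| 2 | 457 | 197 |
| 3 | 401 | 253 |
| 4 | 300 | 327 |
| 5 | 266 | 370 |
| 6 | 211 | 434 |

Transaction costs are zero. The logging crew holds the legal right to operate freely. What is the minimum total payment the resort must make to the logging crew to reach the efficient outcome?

777

Left alone the logging crew would choose level 6 (marginal profit stays positive).
Efficient level: k* = 3 (marginal profit ≥ marginal view damage through 3).
The resort must at least cover the logging crew's forgone profit from cutting 6→3: 300 + 266 + 211 = 777.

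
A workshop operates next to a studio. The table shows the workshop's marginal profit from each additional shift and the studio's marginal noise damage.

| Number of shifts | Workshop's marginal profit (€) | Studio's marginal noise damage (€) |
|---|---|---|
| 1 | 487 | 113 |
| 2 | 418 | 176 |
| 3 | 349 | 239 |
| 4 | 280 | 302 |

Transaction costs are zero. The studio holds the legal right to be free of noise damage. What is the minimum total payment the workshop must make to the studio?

Efficient level: marginal profit ≥ marginal noise damage through level 3, so k* = 3.
With the studio holding the right, the workshop must at least compensate total damage at k*: 113 + 176 + 239 = 528.

€528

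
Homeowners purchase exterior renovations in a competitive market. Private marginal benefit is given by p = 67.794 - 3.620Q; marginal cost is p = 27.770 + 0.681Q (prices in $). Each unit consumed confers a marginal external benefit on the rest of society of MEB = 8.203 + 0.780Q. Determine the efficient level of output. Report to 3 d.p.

Social marginal benefit = demand + MEB = 75.997 - 2.840Q.
Set SMB = MC: 75.997 - 2.840Q = 27.770 + 0.681Q → Q* = 13.6970.

Q* = 13.697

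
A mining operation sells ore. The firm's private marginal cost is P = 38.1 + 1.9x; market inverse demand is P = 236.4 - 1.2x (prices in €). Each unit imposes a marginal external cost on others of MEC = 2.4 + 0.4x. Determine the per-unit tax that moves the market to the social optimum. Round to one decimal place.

tax = €24.8 per unit

Social marginal cost = private MC + MEC = 40.5 + 2.3x.
Set SMC = demand: 40.5 + 2.3x = 236.4 - 1.2x → x* = 55.9714.
The Pigouvian tax equals MEC at x*: 2.4 + 0.4×55.9714 = 24.7886.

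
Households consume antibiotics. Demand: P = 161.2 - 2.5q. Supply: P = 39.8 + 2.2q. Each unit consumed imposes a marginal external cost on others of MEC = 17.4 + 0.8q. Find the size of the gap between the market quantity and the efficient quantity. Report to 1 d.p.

6.9 units

Market equilibrium (private): 39.8 + 2.2q = 161.2 - 2.5q → q_m = 25.8298.
Social marginal benefit = demand − MEC = 143.8 - 3.3q.
Set SMB = MC: 143.8 - 3.3q = 39.8 + 2.2q → q* = 18.9091.
Gap = |25.8298 − 18.9091| = 6.9207.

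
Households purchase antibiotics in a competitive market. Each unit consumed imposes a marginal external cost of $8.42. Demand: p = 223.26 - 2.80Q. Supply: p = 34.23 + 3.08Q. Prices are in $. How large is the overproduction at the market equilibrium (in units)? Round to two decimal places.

Market equilibrium (private): 34.23 + 3.08Q = 223.26 - 2.80Q → Q_m = 32.1480.
Social marginal benefit = demand − MEC = 214.84 - 2.80Q.
Set SMB = MC: 214.84 - 2.80Q = 34.23 + 3.08Q → Q* = 30.7160.
Gap = |32.1480 − 30.7160| = 1.4320.

1.43 units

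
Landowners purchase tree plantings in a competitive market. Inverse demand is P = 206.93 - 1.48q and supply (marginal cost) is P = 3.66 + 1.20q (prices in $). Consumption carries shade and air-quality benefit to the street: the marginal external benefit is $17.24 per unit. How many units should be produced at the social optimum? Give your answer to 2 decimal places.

q* = 82.28

Social marginal benefit = demand + MEB = 224.17 - 1.48q.
Set SMB = MC: 224.17 - 1.48q = 3.66 + 1.20q → q* = 82.2799.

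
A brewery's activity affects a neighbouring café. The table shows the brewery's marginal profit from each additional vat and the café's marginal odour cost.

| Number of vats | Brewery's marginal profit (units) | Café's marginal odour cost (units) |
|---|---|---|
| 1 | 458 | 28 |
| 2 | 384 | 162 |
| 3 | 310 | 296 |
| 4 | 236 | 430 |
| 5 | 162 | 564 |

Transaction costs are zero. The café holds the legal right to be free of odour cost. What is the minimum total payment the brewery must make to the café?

Efficient level: marginal profit ≥ marginal odour cost through level 3, so k* = 3.
With the café holding the right, the brewery must at least compensate total damage at k*: 28 + 162 + 296 = 486.

486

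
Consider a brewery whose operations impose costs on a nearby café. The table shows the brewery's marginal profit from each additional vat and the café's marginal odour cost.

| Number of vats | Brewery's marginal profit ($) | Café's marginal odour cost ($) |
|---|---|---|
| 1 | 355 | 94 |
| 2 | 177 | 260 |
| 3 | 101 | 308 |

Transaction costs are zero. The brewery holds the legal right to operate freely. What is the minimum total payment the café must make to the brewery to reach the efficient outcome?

$278

Left alone the brewery would choose level 3 (marginal profit stays positive).
Efficient level: k* = 1 (marginal profit ≥ marginal odour cost through 1).
The café must at least cover the brewery's forgone profit from cutting 3→1: 177 + 101 = 278.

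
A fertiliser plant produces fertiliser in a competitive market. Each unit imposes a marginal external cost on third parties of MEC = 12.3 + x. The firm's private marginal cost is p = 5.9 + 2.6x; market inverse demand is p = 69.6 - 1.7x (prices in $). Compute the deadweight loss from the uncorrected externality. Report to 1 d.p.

DWL = $69.4

Market equilibrium (private): 5.9 + 2.6x = 69.6 - 1.7x → x_m = 14.8140.
Social marginal cost = private MC + MEC = 18.2 + 3.6x.
Set SMC = demand: 18.2 + 3.6x = 69.6 - 1.7x → x* = 9.6981.
The welfare-loss triangle has base |x_m − x*| and height MEC(x_m) (the vertical gap between SMC and demand is zero at x* and MEC at x_m).
DWL = ½ × 5.1159 × 27.1140 = 69.3563.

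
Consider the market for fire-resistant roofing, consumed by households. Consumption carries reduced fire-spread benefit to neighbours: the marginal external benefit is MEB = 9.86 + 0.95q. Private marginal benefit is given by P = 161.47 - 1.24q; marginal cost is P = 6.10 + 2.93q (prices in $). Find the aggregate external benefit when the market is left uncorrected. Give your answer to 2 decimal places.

Market equilibrium (private): 6.10 + 2.93q = 161.47 - 1.24q → q_m = 37.2590.
Total external benefit = ∫₀^{q_m} (9.86 + 0.95q) dq = 9.86×37.2590 + ½×0.95×37.2590² = 1026.7845.

$1026.78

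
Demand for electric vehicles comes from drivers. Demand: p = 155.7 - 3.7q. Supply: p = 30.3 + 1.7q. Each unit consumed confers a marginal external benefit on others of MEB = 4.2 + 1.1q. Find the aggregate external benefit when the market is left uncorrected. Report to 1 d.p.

394.1

Market equilibrium (private): 30.3 + 1.7q = 155.7 - 3.7q → q_m = 23.2222.
Total external benefit = ∫₀^{q_m} (4.2 + 1.1q) dq = 4.2×23.2222 + ½×1.1×23.2222² = 394.1321.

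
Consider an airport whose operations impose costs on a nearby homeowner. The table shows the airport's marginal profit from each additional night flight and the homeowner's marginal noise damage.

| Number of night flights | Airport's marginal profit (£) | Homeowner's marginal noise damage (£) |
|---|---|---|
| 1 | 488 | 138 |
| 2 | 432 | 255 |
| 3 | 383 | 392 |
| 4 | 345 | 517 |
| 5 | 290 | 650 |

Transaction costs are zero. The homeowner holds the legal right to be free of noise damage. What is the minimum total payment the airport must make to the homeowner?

Efficient level: marginal profit ≥ marginal noise damage through level 2, so k* = 2.
With the homeowner holding the right, the airport must at least compensate total damage at k*: 138 + 255 = 393.

£393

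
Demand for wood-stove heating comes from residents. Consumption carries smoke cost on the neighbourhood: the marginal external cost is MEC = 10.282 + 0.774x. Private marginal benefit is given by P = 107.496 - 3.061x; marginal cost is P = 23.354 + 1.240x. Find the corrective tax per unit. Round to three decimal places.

tax = 21.547 per unit

Social marginal benefit = demand − MEC = 97.214 - 3.835x.
Set SMB = MC: 97.214 - 3.835x = 23.354 + 1.240x → x* = 14.5537.
The Pigouvian tax equals MEC at x*: 10.282 + 0.774×14.5537 = 21.5466.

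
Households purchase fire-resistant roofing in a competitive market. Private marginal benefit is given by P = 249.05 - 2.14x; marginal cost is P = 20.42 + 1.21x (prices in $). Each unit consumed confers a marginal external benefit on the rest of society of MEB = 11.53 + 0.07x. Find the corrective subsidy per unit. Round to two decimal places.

subsidy = $16.66 per unit

Social marginal benefit = demand + MEB = 260.58 - 2.07x.
Set SMB = MC: 260.58 - 2.07x = 20.42 + 1.21x → x* = 73.2195.
The Pigouvian subsidy equals MEB at x*: 11.53 + 0.07×73.2195 = 16.6554.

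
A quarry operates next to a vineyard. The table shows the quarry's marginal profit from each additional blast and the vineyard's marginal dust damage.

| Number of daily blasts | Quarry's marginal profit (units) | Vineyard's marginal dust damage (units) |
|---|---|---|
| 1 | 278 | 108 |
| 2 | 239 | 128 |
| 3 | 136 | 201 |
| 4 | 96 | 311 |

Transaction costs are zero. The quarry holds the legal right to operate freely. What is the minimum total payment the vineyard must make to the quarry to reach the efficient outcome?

Left alone the quarry would choose level 4 (marginal profit stays positive).
Efficient level: k* = 2 (marginal profit ≥ marginal dust damage through 2).
The vineyard must at least cover the quarry's forgone profit from cutting 4→2: 136 + 96 = 232.

232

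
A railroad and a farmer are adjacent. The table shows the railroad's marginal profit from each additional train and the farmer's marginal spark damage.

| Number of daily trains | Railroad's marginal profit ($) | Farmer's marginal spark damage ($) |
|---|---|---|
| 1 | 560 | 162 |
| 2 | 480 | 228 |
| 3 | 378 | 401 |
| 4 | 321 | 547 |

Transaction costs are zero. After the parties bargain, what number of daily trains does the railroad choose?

Bargaining reaches the level where marginal profit last exceeds marginal spark damage.
That holds through level 2 (480 ≥ 228) but not at 3 (378 < 401).

2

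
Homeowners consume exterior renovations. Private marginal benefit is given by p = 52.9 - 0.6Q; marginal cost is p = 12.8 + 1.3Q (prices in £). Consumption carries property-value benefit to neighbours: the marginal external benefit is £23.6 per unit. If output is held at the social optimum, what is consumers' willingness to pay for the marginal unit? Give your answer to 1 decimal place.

Social marginal benefit = demand + MEB = 76.5 - 0.6Q.
Set SMB = MC: 76.5 - 0.6Q = 12.8 + 1.3Q → Q* = 33.5263.
Consumer price on the demand curve at Q*: 52.9 − 0.6×33.5263 = 32.7842.

P = £32.8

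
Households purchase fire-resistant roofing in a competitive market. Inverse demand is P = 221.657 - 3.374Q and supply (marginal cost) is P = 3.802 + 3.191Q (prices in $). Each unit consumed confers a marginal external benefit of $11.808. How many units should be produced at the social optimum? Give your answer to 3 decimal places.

Social marginal benefit = demand + MEB = 233.465 - 3.374Q.
Set SMB = MC: 233.465 - 3.374Q = 3.802 + 3.191Q → Q* = 34.9829.

Q* = 34.983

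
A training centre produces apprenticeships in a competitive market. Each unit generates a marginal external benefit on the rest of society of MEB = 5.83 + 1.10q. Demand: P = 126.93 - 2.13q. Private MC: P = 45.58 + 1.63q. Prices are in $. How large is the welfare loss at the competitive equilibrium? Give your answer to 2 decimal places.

DWL = $165.02

Market equilibrium (private): 45.58 + 1.63q = 126.93 - 2.13q → q_m = 21.6356.
Social marginal cost = private MC − MEB = 39.75 + 0.53q.
Set SMC = demand: 39.75 + 0.53q = 126.93 - 2.13q → q* = 32.7744.
The loss is the area between SMC and demand from q* to q_m; with linear curves that's a triangle of height MEB(q_m).
DWL = ½ × 11.1388 × 29.6292 = 165.0169.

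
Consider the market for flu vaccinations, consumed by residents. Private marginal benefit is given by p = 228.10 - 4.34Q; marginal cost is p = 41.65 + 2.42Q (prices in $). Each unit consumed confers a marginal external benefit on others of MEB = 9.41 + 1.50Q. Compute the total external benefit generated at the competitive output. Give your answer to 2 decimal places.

$830.09

Market equilibrium (private): 41.65 + 2.42Q = 228.10 - 4.34Q → Q_m = 27.5814.
Total external benefit = ∫₀^{Q_m} (9.41 + 1.50Q) dQ = 9.41×27.5814 + ½×1.50×27.5814² = 830.0912.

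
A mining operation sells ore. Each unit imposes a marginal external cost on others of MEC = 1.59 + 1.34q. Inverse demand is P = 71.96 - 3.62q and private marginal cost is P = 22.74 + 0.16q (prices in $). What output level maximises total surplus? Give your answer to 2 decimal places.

q* = 9.30

Social marginal cost = private MC + MEC = 24.33 + 1.50q.
Set SMC = demand: 24.33 + 1.50q = 71.96 - 3.62q → q* = 9.3027.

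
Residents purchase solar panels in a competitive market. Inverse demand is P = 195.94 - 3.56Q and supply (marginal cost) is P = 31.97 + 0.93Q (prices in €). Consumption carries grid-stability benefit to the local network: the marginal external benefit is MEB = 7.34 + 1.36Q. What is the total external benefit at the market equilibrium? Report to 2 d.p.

€1174.92

Market equilibrium (private): 31.97 + 0.93Q = 195.94 - 3.56Q → Q_m = 36.5189.
Total external benefit = ∫₀^{Q_m} (7.34 + 1.36Q) dQ = 7.34×36.5189 + ½×1.36×36.5189² = 1174.9172.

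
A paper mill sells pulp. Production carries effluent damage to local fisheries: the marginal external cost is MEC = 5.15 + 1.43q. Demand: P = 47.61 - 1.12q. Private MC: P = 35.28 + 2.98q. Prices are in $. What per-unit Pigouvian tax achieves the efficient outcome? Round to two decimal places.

tax = $7.01 per unit

Social marginal cost = private MC + MEC = 40.43 + 4.41q.
Set SMC = demand: 40.43 + 4.41q = 47.61 - 1.12q → q* = 1.2984.
The Pigouvian tax equals MEC at q*: 5.15 + 1.43×1.2984 = 7.0067.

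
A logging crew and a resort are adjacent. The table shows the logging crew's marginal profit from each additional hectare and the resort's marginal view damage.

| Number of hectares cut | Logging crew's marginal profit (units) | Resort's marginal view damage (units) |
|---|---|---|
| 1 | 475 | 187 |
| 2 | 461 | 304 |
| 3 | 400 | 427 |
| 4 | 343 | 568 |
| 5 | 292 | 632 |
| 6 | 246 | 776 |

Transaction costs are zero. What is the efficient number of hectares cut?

Bargaining reaches the level where marginal profit last exceeds marginal view damage.
That holds through level 2 (461 ≥ 304) but not at 3 (400 < 427).

2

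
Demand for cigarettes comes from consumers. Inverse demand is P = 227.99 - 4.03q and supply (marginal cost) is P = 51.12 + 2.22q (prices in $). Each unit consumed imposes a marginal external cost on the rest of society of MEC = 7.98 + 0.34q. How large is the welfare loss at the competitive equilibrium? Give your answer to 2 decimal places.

Market equilibrium (private): 51.12 + 2.22q = 227.99 - 4.03q → q_m = 28.2992.
Social marginal benefit = demand − MEC = 220.01 - 4.37q.
Set SMB = MC: 220.01 - 4.37q = 51.12 + 2.22q → q* = 25.6282.
The welfare-loss triangle has base |q_m − q*| and height MEC(q_m) (the vertical gap between SMB and MC is zero at q* and MEC at q_m).
DWL = ½ × 2.6710 × 17.6017 = 23.5071.

DWL = $23.51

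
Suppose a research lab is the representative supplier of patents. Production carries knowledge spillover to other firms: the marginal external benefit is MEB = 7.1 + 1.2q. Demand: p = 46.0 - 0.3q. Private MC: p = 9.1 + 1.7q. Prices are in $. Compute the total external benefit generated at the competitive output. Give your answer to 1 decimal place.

$335.2

Market equilibrium (private): 9.1 + 1.7q = 46.0 - 0.3q → q_m = 18.4500.
Total external benefit = ∫₀^{q_m} (7.1 + 1.2q) dq = 7.1×18.4500 + ½×1.2×18.4500² = 335.2365.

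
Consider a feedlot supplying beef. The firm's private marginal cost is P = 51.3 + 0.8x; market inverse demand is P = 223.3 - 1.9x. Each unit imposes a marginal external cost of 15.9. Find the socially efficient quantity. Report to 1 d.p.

x* = 57.8

Social marginal cost = private MC + MEC = 67.2 + 0.8x.
Set SMC = demand: 67.2 + 0.8x = 223.3 - 1.9x → x* = 57.8148.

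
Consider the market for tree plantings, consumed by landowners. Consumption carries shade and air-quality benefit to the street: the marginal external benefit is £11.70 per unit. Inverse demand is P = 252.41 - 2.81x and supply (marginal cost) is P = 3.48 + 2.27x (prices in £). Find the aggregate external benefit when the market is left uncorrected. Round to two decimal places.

Market equilibrium (private): 3.48 + 2.27x = 252.41 - 2.81x → x_m = 49.0020.
Total external benefit = MEB × x_m = 11.70 × 49.0020 = 573.3234.

£573.32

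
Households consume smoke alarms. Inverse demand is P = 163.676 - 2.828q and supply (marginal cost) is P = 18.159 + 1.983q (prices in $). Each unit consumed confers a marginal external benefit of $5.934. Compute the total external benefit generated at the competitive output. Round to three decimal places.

$179.484

Market equilibrium (private): 18.159 + 1.983q = 163.676 - 2.828q → q_m = 30.2467.
Total external benefit = MEB × q_m = 5.934 × 30.2467 = 179.4839.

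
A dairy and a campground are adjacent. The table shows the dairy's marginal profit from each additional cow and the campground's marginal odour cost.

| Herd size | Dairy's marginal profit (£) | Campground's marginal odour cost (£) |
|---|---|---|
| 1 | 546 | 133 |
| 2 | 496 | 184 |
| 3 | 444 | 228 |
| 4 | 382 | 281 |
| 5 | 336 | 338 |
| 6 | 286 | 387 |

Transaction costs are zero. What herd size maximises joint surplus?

Bargaining reaches the level where marginal profit last exceeds marginal odour cost.
That holds through level 4 (382 ≥ 281) but not at 5 (336 < 338).

4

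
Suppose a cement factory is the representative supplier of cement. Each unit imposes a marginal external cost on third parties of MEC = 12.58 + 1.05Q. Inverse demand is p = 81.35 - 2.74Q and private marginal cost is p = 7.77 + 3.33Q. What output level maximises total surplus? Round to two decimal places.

Q* = 8.57

Social marginal cost = private MC + MEC = 20.35 + 4.38Q.
Set SMC = demand: 20.35 + 4.38Q = 81.35 - 2.74Q → Q* = 8.5674.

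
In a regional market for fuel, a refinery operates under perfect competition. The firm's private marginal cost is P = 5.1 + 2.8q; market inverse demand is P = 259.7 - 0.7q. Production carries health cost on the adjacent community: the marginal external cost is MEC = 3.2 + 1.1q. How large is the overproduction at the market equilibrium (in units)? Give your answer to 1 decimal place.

Market equilibrium (private): 5.1 + 2.8q = 259.7 - 0.7q → q_m = 72.7429.
Social marginal cost = private MC + MEC = 8.3 + 3.9q.
Set SMC = demand: 8.3 + 3.9q = 259.7 - 0.7q → q* = 54.6522.
Gap = |72.7429 − 54.6522| = 18.0907.

18.1 units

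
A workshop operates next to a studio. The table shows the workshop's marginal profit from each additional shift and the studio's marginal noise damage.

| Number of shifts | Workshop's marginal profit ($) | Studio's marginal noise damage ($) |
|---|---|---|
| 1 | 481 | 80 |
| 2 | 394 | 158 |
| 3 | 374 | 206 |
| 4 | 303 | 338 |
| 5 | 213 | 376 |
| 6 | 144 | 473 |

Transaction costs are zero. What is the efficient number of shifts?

Bargaining reaches the level where marginal profit last exceeds marginal noise damage.
That holds through level 3 (374 ≥ 206) but not at 4 (303 < 338).

3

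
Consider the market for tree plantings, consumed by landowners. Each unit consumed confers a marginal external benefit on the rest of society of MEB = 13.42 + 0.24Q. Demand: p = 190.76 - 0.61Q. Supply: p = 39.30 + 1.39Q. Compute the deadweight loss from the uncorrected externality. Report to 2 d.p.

Market equilibrium (private): 39.30 + 1.39Q = 190.76 - 0.61Q → Q_m = 75.7300.
Social marginal benefit = demand + MEB = 204.18 - 0.37Q.
Set SMB = MC: 204.18 - 0.37Q = 39.30 + 1.39Q → Q* = 93.6818.
Between Q* and Q_m the wedge SMB − MC runs linearly from 0 to MEB(Q_m), so the loss is a triangle.
DWL = ½ × 17.9518 × 31.5952 = 283.5954.

DWL = 283.60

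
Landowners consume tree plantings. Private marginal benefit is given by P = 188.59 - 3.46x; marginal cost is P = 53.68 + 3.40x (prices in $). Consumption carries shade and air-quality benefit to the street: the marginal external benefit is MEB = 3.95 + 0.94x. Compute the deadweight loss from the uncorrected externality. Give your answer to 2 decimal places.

DWL = $42.52

Market equilibrium (private): 53.68 + 3.40x = 188.59 - 3.46x → x_m = 19.6662.
Social marginal benefit = demand + MEB = 192.54 - 2.52x.
Set SMB = MC: 192.54 - 2.52x = 53.68 + 3.40x → x* = 23.4561.
Height of the DWL triangle at x_m is SMB(x_m) − MC(x_m) = MEB(x_m) = 22.4362.
DWL = ½ × 3.7899 × 22.4362 = 42.5155.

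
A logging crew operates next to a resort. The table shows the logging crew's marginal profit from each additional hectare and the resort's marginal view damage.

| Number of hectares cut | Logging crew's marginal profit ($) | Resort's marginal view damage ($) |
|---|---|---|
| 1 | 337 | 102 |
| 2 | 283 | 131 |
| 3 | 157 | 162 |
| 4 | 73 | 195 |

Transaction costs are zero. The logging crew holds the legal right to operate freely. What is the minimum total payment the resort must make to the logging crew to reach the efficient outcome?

Left alone the logging crew would choose level 4 (marginal profit stays positive).
Efficient level: k* = 2 (marginal profit ≥ marginal view damage through 2).
The resort must at least cover the logging crew's forgone profit from cutting 4→2: 157 + 73 = 230.

$230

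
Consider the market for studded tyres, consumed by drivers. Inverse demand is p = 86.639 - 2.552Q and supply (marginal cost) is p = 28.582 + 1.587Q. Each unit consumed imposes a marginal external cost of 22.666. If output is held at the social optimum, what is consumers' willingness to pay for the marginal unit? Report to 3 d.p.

Social marginal benefit = demand − MEC = 63.973 - 2.552Q.
Set SMB = MC: 63.973 - 2.552Q = 28.582 + 1.587Q → Q* = 8.5506.
Consumer price on the demand curve at Q*: 86.639 − 2.552×8.5506 = 64.8179.

P = 64.818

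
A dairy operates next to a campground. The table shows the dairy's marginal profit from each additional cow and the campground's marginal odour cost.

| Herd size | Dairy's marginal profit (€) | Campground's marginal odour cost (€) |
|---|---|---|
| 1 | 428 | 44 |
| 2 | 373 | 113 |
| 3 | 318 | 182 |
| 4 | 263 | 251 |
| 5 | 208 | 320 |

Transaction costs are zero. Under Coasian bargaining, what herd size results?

Bargaining reaches the level where marginal profit last exceeds marginal odour cost.
That holds through level 4 (263 ≥ 251) but not at 5 (208 < 320).

4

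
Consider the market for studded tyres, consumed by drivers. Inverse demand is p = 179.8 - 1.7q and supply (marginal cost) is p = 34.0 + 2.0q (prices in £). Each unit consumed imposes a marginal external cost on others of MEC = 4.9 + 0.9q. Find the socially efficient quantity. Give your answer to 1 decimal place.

q* = 30.6

Social marginal benefit = demand − MEC = 174.9 - 2.6q.
Set SMB = MC: 174.9 - 2.6q = 34.0 + 2.0q → q* = 30.6304.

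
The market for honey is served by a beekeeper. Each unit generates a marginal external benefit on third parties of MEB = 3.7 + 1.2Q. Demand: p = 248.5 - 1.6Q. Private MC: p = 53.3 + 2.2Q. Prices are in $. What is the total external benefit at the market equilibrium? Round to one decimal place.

Market equilibrium (private): 53.3 + 2.2Q = 248.5 - 1.6Q → Q_m = 51.3684.
Total external benefit = ∫₀^{Q_m} (3.7 + 1.2Q) dQ = 3.7×51.3684 + ½×1.2×51.3684² = 1773.2906.

$1773.3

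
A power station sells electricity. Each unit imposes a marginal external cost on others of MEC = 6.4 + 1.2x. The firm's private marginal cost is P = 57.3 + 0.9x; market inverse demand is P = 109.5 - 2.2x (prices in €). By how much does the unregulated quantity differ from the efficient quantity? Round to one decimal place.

Market equilibrium (private): 57.3 + 0.9x = 109.5 - 2.2x → x_m = 16.8387.
Social marginal cost = private MC + MEC = 63.7 + 2.1x.
Set SMC = demand: 63.7 + 2.1x = 109.5 - 2.2x → x* = 10.6512.
Gap = |16.8387 − 10.6512| = 6.1875.

6.2 units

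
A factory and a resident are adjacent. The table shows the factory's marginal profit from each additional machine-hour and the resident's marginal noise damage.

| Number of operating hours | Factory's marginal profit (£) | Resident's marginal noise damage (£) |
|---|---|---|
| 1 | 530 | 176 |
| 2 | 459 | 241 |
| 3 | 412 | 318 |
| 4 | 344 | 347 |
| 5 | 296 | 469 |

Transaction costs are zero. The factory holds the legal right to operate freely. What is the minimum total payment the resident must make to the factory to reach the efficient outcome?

£640

Left alone the factory would choose level 5 (marginal profit stays positive).
Efficient level: k* = 3 (marginal profit ≥ marginal noise damage through 3).
The resident must at least cover the factory's forgone profit from cutting 5→3: 344 + 296 = 640.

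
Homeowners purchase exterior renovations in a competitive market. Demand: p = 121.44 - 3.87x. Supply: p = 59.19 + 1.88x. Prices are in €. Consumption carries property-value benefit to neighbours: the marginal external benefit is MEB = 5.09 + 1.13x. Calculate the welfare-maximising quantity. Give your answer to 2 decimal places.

x* = 14.58

Social marginal benefit = demand + MEB = 126.53 - 2.74x.
Set SMB = MC: 126.53 - 2.74x = 59.19 + 1.88x → x* = 14.5758.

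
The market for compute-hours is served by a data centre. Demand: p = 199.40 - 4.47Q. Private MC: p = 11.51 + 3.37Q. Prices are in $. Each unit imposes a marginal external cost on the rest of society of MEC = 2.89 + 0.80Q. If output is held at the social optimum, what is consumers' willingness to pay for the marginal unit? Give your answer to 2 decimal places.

Social marginal cost = private MC + MEC = 14.40 + 4.17Q.
Set SMC = demand: 14.40 + 4.17Q = 199.40 - 4.47Q → Q* = 21.4120.
Consumer price on the demand curve at Q*: 199.40 − 4.47×21.4120 = 103.6884.

P = $103.69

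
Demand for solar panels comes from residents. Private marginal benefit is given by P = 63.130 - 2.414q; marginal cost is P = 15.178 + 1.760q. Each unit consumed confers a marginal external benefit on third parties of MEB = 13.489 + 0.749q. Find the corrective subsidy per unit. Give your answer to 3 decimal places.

Social marginal benefit = demand + MEB = 76.619 - 1.665q.
Set SMB = MC: 76.619 - 1.665q = 15.178 + 1.760q → q* = 17.9390.
The Pigouvian subsidy equals MEB at q*: 13.489 + 0.749×17.9390 = 26.9253.

subsidy = 26.925 per unit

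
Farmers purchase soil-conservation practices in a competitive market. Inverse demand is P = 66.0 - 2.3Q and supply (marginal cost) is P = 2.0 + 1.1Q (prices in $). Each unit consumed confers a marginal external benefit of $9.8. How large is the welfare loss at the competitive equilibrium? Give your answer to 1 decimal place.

DWL = $14.1

Market equilibrium (private): 2.0 + 1.1Q = 66.0 - 2.3Q → Q_m = 18.8235.
Social marginal benefit = demand + MEB = 75.8 - 2.3Q.
Set SMB = MC: 75.8 - 2.3Q = 2.0 + 1.1Q → Q* = 21.7059.
The loss is the area between SMB and MC from Q* to Q_m; with linear curves that's a triangle of height MEB(Q_m).
DWL = ½ × 2.8824 × 9.8000 = 14.1238.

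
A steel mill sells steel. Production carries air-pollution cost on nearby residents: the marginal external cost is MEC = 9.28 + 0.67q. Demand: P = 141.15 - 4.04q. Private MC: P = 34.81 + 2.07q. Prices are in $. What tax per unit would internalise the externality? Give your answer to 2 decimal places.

tax = $18.87 per unit

Social marginal cost = private MC + MEC = 44.09 + 2.74q.
Set SMC = demand: 44.09 + 2.74q = 141.15 - 4.04q → q* = 14.3156.
The Pigouvian tax equals MEC at q*: 9.28 + 0.67×14.3156 = 18.8715.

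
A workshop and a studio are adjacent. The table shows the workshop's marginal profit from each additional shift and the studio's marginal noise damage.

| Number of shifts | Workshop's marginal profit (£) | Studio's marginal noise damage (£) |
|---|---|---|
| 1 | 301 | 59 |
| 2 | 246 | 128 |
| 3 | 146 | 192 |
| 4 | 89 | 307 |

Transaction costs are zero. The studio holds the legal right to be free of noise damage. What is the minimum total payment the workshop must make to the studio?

£187

Efficient level: marginal profit ≥ marginal noise damage through level 2, so k* = 2.
With the studio holding the right, the workshop must at least compensate total damage at k*: 59 + 128 = 187.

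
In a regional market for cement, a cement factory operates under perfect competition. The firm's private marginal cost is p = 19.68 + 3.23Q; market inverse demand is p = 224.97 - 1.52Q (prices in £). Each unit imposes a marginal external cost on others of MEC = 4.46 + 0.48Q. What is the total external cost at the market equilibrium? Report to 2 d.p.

Market equilibrium (private): 19.68 + 3.23Q = 224.97 - 1.52Q → Q_m = 43.2189.
Total external cost = ∫₀^{Q_m} (4.46 + 0.48Q) dQ = 4.46×43.2189 + ½×0.48×43.2189² = 641.0459.

£641.05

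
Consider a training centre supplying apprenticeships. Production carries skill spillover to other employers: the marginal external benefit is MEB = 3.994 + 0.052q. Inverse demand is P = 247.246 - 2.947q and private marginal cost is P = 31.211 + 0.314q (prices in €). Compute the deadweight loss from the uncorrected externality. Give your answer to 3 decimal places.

Market equilibrium (private): 31.211 + 0.314q = 247.246 - 2.947q → q_m = 66.2481.
Social marginal cost = private MC − MEB = 27.217 + 0.262q.
Set SMC = demand: 27.217 + 0.262q = 247.246 - 2.947q → q* = 68.5662.
The welfare-loss triangle has base |q_m − q*| and height MEB(q_m) (the vertical gap between SMC and demand is zero at q* and MEB at q_m).
DWL = ½ × 2.3181 × 7.4389 = 8.6221.

DWL = €8.622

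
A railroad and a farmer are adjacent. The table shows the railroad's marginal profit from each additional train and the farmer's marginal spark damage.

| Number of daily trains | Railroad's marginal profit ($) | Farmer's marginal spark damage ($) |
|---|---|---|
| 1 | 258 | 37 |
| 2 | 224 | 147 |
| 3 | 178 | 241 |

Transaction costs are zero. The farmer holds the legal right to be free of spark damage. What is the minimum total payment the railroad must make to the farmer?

$184

Efficient level: marginal profit ≥ marginal spark damage through level 2, so k* = 2.
With the farmer holding the right, the railroad must at least compensate total damage at k*: 37 + 147 = 184.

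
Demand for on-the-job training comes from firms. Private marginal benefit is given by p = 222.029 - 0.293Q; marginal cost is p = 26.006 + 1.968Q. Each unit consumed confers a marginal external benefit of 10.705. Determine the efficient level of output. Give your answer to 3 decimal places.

Q* = 91.432

Social marginal benefit = demand + MEB = 232.734 - 0.293Q.
Set SMB = MC: 232.734 - 0.293Q = 26.006 + 1.968Q → Q* = 91.4321.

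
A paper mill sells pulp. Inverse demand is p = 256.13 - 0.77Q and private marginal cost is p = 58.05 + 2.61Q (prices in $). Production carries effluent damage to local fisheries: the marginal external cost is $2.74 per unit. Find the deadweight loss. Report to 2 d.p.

DWL = $1.11

Market equilibrium (private): 58.05 + 2.61Q = 256.13 - 0.77Q → Q_m = 58.6036.
Social marginal cost = private MC + MEC = 60.79 + 2.61Q.
Set SMC = demand: 60.79 + 2.61Q = 256.13 - 0.77Q → Q* = 57.7929.
Height of the DWL triangle at Q_m is SMC(Q_m) − demand(Q_m) = MEC(Q_m) = 2.7400.
DWL = ½ × 0.8107 × 2.7400 = 1.1107.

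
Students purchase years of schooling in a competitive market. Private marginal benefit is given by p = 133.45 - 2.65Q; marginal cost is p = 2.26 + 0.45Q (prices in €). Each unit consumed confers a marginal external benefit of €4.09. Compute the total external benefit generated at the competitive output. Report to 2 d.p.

€173.09

Market equilibrium (private): 2.26 + 0.45Q = 133.45 - 2.65Q → Q_m = 42.3194.
Total external benefit = MEB × Q_m = 4.09 × 42.3194 = 173.0863.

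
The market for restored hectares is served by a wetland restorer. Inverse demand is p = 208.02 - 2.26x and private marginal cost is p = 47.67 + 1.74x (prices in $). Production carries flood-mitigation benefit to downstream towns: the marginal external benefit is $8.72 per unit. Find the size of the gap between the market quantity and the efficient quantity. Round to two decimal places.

2.18 units

Market equilibrium (private): 47.67 + 1.74x = 208.02 - 2.26x → x_m = 40.0875.
Social marginal cost = private MC − MEB = 38.95 + 1.74x.
Set SMC = demand: 38.95 + 1.74x = 208.02 - 2.26x → x* = 42.2675.
Gap = |40.0875 − 42.2675| = 2.1800.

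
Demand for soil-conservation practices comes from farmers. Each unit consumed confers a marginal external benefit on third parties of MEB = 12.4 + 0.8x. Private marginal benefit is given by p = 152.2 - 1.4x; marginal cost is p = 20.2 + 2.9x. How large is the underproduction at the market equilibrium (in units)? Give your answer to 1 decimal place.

10.6 units

Market equilibrium (private): 20.2 + 2.9x = 152.2 - 1.4x → x_m = 30.6977.
Social marginal benefit = demand + MEB = 164.6 - 0.6x.
Set SMB = MC: 164.6 - 0.6x = 20.2 + 2.9x → x* = 41.2571.
Gap = |30.6977 − 41.2571| = 10.5594.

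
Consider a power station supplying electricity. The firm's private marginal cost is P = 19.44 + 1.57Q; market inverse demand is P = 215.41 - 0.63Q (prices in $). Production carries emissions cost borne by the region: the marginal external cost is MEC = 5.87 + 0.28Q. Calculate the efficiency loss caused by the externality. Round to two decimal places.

Market equilibrium (private): 19.44 + 1.57Q = 215.41 - 0.63Q → Q_m = 89.0773.
Social marginal cost = private MC + MEC = 25.31 + 1.85Q.
Set SMC = demand: 25.31 + 1.85Q = 215.41 - 0.63Q → Q* = 76.6532.
Height of the DWL triangle at Q_m is SMC(Q_m) − demand(Q_m) = MEC(Q_m) = 30.8116.
DWL = ½ × 12.4241 × 30.8116 = 191.4032.

DWL = $191.40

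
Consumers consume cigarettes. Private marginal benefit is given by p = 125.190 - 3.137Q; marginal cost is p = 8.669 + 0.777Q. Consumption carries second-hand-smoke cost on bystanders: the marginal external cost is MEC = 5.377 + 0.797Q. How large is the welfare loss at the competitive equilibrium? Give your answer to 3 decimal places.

DWL = 89.900

Market equilibrium (private): 8.669 + 0.777Q = 125.190 - 3.137Q → Q_m = 29.7703.
Social marginal benefit = demand − MEC = 119.813 - 3.934Q.
Set SMB = MC: 119.813 - 3.934Q = 8.669 + 0.777Q → Q* = 23.5924.
The welfare-loss triangle has base |Q_m − Q*| and height MEC(Q_m) (the vertical gap between SMB and MC is zero at Q* and MEC at Q_m).
DWL = ½ × 6.1779 × 29.1039 = 89.9005.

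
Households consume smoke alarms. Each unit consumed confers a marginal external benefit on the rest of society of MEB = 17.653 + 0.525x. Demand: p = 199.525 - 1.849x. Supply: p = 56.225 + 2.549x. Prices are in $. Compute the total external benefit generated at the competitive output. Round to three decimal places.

$853.871

Market equilibrium (private): 56.225 + 2.549x = 199.525 - 1.849x → x_m = 32.5830.
Total external benefit = ∫₀^{x_m} (17.653 + 0.525x) dx = 17.653×32.5830 + ½×0.525×32.5830² = 853.8713.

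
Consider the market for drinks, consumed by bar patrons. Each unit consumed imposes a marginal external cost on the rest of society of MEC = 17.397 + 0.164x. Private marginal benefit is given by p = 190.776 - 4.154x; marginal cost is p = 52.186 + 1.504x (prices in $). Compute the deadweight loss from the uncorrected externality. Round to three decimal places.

Market equilibrium (private): 52.186 + 1.504x = 190.776 - 4.154x → x_m = 24.4945.
Social marginal benefit = demand − MEC = 173.379 - 4.318x.
Set SMB = MC: 173.379 - 4.318x = 52.186 + 1.504x → x* = 20.8164.
The welfare-loss triangle has base |x_m − x*| and height MEC(x_m) (the vertical gap between SMB and MC is zero at x* and MEC at x_m).
DWL = ½ × 3.6781 × 21.4141 = 39.3816.

DWL = $39.382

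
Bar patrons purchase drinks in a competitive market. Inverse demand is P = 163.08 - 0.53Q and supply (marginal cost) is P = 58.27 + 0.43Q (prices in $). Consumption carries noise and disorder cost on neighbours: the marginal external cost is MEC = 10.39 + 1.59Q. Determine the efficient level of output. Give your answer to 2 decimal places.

Social marginal benefit = demand − MEC = 152.69 - 2.12Q.
Set SMB = MC: 152.69 - 2.12Q = 58.27 + 0.43Q → Q* = 37.0275.

Q* = 37.03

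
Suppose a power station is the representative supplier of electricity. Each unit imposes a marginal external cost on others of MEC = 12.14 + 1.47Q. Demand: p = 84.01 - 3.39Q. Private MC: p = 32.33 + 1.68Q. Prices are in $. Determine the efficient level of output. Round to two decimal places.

Social marginal cost = private MC + MEC = 44.47 + 3.15Q.
Set SMC = demand: 44.47 + 3.15Q = 84.01 - 3.39Q → Q* = 6.0459.

Q* = 6.05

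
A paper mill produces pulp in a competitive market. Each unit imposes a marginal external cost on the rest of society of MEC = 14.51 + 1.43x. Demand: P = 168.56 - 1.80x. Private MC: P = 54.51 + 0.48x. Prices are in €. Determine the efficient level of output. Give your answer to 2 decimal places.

Social marginal cost = private MC + MEC = 69.02 + 1.91x.
Set SMC = demand: 69.02 + 1.91x = 168.56 - 1.80x → x* = 26.8302.

x* = 26.83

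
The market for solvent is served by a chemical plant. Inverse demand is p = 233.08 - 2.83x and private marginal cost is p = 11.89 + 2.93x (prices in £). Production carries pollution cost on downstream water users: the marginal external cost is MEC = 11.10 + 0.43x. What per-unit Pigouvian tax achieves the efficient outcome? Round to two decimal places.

tax = £25.69 per unit

Social marginal cost = private MC + MEC = 22.99 + 3.36x.
Set SMC = demand: 22.99 + 3.36x = 233.08 - 2.83x → x* = 33.9402.
The Pigouvian tax equals MEC at x*: 11.10 + 0.43×33.9402 = 25.6943.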